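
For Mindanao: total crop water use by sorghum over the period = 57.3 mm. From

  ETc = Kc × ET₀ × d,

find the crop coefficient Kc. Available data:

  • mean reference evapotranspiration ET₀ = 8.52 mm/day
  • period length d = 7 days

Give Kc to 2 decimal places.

ETc = Kc × ET₀ × d  ⇒  Kc = ETc / (ET₀ × d)
Kc = 57.3 / (8.52 × 7) = 57.3 / 59.64 = 0.9608

0.96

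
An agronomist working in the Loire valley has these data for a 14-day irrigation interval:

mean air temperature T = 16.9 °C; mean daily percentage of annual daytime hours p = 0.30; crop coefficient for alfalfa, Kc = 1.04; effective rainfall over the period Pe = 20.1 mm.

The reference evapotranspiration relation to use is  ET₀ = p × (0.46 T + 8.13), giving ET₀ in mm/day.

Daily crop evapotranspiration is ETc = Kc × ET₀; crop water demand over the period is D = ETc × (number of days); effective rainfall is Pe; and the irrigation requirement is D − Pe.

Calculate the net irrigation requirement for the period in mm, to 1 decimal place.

ET₀ = 0.30 × (0.46 × 16.9 + 8.13) = 0.30 × 15.904 = 4.7712 mm/d
ETc = Kc × ET₀ = 1.04 × 4.7712 = 4.9620 mm/d
Crop demand D = ETc × 14 d = 4.9620 × 14 = 69.468 mm
D − Pe = 69.468 − 20.1 = 49.368 mm

49.4 mm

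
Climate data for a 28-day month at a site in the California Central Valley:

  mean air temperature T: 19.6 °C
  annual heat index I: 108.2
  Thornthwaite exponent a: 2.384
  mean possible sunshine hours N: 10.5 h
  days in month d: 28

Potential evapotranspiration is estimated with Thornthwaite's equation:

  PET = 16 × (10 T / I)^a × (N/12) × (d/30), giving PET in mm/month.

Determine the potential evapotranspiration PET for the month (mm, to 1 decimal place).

10T/I = 10 × 19.6 / 108.2 = 1.8115
(10T/I)^a = 1.8115^2.384 = 4.1225
Uncorrected PET = 16 × 4.1225 = 65.960 mm
Correction = (N/12)(d/30) = (10.5/12)(28/30) = 0.8167
PET = 65.960 × 0.8167 = 53.870 mm/month

53.9 mm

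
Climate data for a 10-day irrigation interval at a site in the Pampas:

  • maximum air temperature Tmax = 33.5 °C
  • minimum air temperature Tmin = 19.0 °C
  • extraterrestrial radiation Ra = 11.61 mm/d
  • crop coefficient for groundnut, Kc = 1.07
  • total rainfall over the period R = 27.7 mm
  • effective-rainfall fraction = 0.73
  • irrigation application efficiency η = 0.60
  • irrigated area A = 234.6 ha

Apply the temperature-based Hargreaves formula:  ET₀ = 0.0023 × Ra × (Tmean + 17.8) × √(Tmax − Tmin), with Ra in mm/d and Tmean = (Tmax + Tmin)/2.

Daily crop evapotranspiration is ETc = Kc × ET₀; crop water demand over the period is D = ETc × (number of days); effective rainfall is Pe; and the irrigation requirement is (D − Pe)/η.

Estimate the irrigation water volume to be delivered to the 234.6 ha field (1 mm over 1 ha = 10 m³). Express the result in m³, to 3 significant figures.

Tmean = (33.5 + 19.0)/2 = 26.25 °C
ET₀ = 0.0023 × 11.61 × (26.25 + 17.8) × √14.5 = 0.0023 × 11.61 × 44.05 × 3.8079 = 4.4791 mm/d
ETc = Kc × ET₀ = 1.07 × 4.4791 = 4.7926 mm/d
Crop demand D = ETc × 10 d = 4.7926 × 10 = 47.926 mm
Pe = 0.73 × 27.7 = 20.221 mm
D − Pe = 47.926 − 20.221 = 27.705 mm
Gross irrigation = 27.705 / 0.60 = 46.175 mm
Volume = 46.175 mm × 234.6 ha × 10 = 108326.6 m³

108000 m³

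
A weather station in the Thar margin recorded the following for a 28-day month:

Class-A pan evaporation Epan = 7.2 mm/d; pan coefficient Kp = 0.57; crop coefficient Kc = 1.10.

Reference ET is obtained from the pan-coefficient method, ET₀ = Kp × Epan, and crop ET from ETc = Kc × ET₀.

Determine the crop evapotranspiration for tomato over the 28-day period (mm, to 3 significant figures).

126 mm

ET₀ = 0.57 × 7.2 = 4.1040 mm/d
ETc = Kc × ET₀ = 1.10 × 4.1040 = 4.5144 mm/d
Over 28 days: 4.5144 × 28 = 126.403 mm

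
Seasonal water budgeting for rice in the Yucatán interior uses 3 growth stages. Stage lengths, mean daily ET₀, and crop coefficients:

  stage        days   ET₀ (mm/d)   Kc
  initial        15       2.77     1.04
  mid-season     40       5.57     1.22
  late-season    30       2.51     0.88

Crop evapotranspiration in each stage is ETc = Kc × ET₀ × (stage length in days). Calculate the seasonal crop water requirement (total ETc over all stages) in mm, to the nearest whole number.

initial: 1.04 × 2.77 × 15 = 43.21 mm
mid-season: 1.22 × 5.57 × 40 = 271.82 mm
late-season: 0.88 × 2.51 × 30 = 66.26 mm
Seasonal total = 381.29 mm

381 mm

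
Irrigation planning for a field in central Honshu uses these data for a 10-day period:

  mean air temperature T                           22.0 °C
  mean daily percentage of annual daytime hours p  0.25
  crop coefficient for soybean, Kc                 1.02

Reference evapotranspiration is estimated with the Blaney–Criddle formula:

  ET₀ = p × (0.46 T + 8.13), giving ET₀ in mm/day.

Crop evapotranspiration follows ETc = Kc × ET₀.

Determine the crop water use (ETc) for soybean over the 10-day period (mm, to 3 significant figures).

46.5 mm

ET₀ = 0.25 × (0.46 × 22.0 + 8.13) = 0.25 × 18.250 = 4.5625 mm/d
ETc = Kc × ET₀ = 1.02 × 4.5625 = 4.6538 mm/d
Over 10 days: 4.6538 × 10 = 46.538 mm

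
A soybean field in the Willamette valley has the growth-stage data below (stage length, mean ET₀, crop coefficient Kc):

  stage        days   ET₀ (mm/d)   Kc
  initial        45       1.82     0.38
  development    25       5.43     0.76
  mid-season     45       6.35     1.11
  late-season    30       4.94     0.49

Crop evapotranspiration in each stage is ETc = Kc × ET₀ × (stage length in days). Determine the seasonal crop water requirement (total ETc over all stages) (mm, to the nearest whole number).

524 mm

initial: 0.38 × 1.82 × 45 = 31.12 mm
development: 0.76 × 5.43 × 25 = 103.17 mm
mid-season: 1.11 × 6.35 × 45 = 317.18 mm
late-season: 0.49 × 4.94 × 30 = 72.62 mm
Seasonal total = 524.09 mm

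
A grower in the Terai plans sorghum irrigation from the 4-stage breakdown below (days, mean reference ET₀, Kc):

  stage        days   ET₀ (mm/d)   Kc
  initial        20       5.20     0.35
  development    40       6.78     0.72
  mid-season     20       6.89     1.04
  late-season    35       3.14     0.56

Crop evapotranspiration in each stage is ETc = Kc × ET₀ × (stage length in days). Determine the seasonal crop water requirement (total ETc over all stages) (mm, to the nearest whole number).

initial: 0.35 × 5.20 × 20 = 36.40 mm
development: 0.72 × 6.78 × 40 = 195.26 mm
mid-season: 1.04 × 6.89 × 20 = 143.31 mm
late-season: 0.56 × 3.14 × 35 = 61.54 mm
Seasonal total = 436.51 mm

437 mm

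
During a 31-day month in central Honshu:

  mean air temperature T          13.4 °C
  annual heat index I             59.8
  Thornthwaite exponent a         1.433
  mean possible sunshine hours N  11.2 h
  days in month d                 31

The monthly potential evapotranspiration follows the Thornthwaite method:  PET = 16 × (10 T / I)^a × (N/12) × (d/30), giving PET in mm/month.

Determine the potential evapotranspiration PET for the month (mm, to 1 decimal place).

49.0 mm

10T/I = 10 × 13.4 / 59.8 = 2.2408
(10T/I)^a = 2.2408^1.433 = 3.1778
Uncorrected PET = 16 × 3.1778 = 50.845 mm
Correction = (N/12)(d/30) = (11.2/12)(31/30) = 0.9644
PET = 50.845 × 0.9644 = 49.035 mm/month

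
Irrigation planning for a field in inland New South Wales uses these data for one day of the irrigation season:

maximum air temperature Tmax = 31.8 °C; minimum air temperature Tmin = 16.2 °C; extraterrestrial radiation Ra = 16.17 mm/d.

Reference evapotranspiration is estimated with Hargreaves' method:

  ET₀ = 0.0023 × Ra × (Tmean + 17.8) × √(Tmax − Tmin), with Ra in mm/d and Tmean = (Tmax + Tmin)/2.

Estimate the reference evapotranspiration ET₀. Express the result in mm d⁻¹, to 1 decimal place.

Tmean = (31.8 + 16.2)/2 = 24.00 °C
ET₀ = 0.0023 × 16.17 × (24.00 + 17.8) × √15.6 = 0.0023 × 16.17 × 41.80 × 3.9497 = 6.1401 mm/d

6.1 mm d⁻¹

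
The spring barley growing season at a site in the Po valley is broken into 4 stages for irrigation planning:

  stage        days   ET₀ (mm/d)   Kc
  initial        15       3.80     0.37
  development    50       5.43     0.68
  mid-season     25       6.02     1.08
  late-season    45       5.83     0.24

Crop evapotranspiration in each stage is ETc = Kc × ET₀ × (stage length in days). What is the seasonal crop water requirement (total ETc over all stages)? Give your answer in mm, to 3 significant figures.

431 mm

initial: 0.37 × 3.80 × 15 = 21.09 mm
development: 0.68 × 5.43 × 50 = 184.62 mm
mid-season: 1.08 × 6.02 × 25 = 162.54 mm
late-season: 0.24 × 5.83 × 45 = 62.96 mm
Seasonal total = 431.21 mm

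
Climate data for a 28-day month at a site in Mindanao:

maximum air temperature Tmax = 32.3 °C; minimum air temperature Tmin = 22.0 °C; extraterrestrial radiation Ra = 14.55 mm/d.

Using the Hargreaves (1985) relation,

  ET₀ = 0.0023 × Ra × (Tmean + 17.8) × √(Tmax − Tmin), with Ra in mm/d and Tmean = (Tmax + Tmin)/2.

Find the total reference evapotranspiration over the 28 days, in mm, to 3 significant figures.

Tmean = (32.3 + 22.0)/2 = 27.15 °C
ET₀ = 0.0023 × 14.55 × (27.15 + 17.8) × √10.3 = 0.0023 × 14.55 × 44.95 × 3.2094 = 4.8277 mm/d
Over 28 days: 4.8277 × 28 = 135.176 mm

135 mm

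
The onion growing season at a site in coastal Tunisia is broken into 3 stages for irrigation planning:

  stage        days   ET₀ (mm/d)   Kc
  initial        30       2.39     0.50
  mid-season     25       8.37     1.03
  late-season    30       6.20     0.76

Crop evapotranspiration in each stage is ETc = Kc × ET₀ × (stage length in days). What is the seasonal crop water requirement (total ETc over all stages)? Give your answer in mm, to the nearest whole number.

initial: 0.50 × 2.39 × 30 = 35.85 mm
mid-season: 1.03 × 8.37 × 25 = 215.53 mm
late-season: 0.76 × 6.20 × 30 = 141.36 mm
Seasonal total = 392.74 mm

393 mm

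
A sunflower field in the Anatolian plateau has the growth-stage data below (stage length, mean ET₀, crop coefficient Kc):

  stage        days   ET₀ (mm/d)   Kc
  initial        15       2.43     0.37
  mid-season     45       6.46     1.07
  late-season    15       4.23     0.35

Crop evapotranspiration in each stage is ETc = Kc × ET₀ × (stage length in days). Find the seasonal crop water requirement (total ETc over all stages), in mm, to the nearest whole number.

347 mm

initial: 0.37 × 2.43 × 15 = 13.49 mm
mid-season: 1.07 × 6.46 × 45 = 311.05 mm
late-season: 0.35 × 4.23 × 15 = 22.21 mm
Seasonal total = 346.75 mm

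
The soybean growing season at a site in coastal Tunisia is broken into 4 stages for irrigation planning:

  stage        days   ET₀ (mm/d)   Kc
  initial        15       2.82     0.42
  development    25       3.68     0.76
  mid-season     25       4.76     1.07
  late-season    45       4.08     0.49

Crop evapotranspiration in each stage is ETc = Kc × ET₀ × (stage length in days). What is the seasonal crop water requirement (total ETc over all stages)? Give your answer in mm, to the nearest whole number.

initial: 0.42 × 2.82 × 15 = 17.77 mm
development: 0.76 × 3.68 × 25 = 69.92 mm
mid-season: 1.07 × 4.76 × 25 = 127.33 mm
late-season: 0.49 × 4.08 × 45 = 89.96 mm
Seasonal total = 304.98 mm

305 mm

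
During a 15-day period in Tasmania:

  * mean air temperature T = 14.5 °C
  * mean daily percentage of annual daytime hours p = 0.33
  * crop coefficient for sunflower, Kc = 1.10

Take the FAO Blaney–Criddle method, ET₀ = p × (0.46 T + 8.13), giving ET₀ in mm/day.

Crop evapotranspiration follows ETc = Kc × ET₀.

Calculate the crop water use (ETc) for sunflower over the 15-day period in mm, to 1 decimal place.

80.6 mm

ET₀ = 0.33 × (0.46 × 14.5 + 8.13) = 0.33 × 14.800 = 4.8840 mm/d
ETc = Kc × ET₀ = 1.10 × 4.8840 = 5.3724 mm/d
Over 15 days: 5.3724 × 15 = 80.586 mm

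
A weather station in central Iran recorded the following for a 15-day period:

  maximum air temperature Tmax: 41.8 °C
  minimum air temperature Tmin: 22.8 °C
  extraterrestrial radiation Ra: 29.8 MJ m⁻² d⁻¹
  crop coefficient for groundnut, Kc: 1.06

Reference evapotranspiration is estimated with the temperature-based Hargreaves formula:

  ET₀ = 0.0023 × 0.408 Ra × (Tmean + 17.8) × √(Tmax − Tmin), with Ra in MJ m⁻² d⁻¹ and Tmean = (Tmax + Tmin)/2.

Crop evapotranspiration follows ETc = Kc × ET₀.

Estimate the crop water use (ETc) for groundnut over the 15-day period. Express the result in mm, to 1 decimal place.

Tmean = (41.8 + 22.8)/2 = 32.30 °C
0.408 Ra = 0.408 × 29.8 = 12.1584 mm/d equivalent
ET₀ = 0.0023 × 12.1584 × (32.30 + 17.8) × √19.0 = 0.0023 × 12.1584 × 50.10 × 4.3589 = 6.1069 mm/d
ETc = Kc × ET₀ = 1.06 × 6.1069 = 6.4733 mm/d
Over 15 days: 6.4733 × 15 = 97.100 mm

97.1 mm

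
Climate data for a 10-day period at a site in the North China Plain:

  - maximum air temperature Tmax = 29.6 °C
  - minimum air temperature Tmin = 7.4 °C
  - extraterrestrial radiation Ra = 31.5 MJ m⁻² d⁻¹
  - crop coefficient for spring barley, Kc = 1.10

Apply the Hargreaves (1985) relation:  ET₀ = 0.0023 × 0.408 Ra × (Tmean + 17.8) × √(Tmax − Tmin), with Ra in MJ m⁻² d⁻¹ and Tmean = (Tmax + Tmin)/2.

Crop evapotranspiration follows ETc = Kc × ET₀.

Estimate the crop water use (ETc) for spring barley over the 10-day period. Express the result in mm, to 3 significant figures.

55.6 mm

Tmean = (29.6 + 7.4)/2 = 18.50 °C
0.408 Ra = 0.408 × 31.5 = 12.8520 mm/d equivalent
ET₀ = 0.0023 × 12.8520 × (18.50 + 17.8) × √22.2 = 0.0023 × 12.8520 × 36.30 × 4.7117 = 5.0557 mm/d
ETc = Kc × ET₀ = 1.10 × 5.0557 = 5.5613 mm/d
Over 10 days: 5.5613 × 10 = 55.613 mm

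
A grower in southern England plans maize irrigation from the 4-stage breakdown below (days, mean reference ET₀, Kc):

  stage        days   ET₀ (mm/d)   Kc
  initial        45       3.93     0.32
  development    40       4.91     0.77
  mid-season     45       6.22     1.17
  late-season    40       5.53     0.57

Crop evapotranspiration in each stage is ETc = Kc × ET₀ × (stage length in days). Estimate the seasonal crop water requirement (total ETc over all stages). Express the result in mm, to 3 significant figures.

initial: 0.32 × 3.93 × 45 = 56.59 mm
development: 0.77 × 4.91 × 40 = 151.23 mm
mid-season: 1.17 × 6.22 × 45 = 327.48 mm
late-season: 0.57 × 5.53 × 40 = 126.08 mm
Seasonal total = 661.38 mm

661 mm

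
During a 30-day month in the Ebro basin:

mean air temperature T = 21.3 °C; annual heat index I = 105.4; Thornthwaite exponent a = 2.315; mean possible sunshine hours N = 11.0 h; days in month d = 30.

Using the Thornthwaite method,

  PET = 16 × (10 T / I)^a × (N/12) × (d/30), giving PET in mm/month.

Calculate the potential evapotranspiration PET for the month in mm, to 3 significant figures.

10T/I = 10 × 21.3 / 105.4 = 2.0209
(10T/I)^a = 2.0209^2.315 = 5.0973
Uncorrected PET = 16 × 5.0973 = 81.557 mm
Correction = (N/12)(d/30) = (11.0/12)(30/30) = 0.9167
PET = 81.557 × 0.9167 = 74.763 mm/month

74.8 mm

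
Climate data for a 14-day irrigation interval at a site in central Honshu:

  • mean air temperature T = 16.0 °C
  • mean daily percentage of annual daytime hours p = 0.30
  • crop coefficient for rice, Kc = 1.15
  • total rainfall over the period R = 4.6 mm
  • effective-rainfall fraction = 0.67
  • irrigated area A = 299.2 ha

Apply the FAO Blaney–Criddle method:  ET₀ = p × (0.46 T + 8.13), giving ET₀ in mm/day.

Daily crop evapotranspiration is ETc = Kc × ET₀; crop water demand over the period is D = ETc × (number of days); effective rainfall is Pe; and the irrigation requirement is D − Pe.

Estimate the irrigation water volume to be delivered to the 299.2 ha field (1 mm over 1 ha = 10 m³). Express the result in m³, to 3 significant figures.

215000 m³

ET₀ = 0.30 × (0.46 × 16.0 + 8.13) = 0.30 × 15.490 = 4.6470 mm/d
ETc = Kc × ET₀ = 1.15 × 4.6470 = 5.3441 mm/d
Crop demand D = ETc × 14 d = 5.3441 × 14 = 74.817 mm
Pe = 0.67 × 4.6 = 3.082 mm
D − Pe = 74.817 − 3.082 = 71.735 mm
Volume = 71.735 mm × 299.2 ha × 10 = 214631.1 m³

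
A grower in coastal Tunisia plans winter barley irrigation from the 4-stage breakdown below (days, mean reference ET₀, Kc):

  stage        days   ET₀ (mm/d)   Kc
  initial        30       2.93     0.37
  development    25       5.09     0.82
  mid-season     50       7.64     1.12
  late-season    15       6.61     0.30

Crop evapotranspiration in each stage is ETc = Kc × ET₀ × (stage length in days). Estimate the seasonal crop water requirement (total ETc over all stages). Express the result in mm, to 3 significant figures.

594 mm

initial: 0.37 × 2.93 × 30 = 32.52 mm
development: 0.82 × 5.09 × 25 = 104.35 mm
mid-season: 1.12 × 7.64 × 50 = 427.84 mm
late-season: 0.30 × 6.61 × 15 = 29.75 mm
Seasonal total = 594.46 mm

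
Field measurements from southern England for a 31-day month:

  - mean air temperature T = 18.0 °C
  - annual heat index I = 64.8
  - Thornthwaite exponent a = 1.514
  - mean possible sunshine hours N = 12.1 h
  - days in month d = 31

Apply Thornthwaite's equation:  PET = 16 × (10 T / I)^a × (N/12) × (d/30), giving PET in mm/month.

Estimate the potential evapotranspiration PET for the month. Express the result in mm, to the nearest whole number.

78 mm

10T/I = 10 × 18.0 / 64.8 = 2.7778
(10T/I)^a = 2.7778^1.514 = 4.6964
Uncorrected PET = 16 × 4.6964 = 75.142 mm
Correction = (N/12)(d/30) = (12.1/12)(31/30) = 1.0419
PET = 75.142 × 1.0419 = 78.290 mm/month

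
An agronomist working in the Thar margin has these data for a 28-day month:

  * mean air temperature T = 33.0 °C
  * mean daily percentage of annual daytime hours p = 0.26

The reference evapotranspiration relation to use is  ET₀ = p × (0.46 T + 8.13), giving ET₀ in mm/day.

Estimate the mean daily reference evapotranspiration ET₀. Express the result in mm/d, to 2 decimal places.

ET₀ = 0.26 × (0.46 × 33.0 + 8.13) = 0.26 × 23.310 = 6.0606 mm/d

6.06 mm/d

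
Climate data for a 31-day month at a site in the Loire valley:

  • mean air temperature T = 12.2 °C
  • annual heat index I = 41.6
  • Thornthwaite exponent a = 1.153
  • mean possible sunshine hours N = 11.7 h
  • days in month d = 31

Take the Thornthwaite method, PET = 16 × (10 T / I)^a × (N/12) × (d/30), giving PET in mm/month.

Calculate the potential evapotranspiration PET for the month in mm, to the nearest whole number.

10T/I = 10 × 12.2 / 41.6 = 2.9327
(10T/I)^a = 2.9327^1.153 = 3.4575
Uncorrected PET = 16 × 3.4575 = 55.320 mm
Correction = (N/12)(d/30) = (11.7/12)(31/30) = 1.0075
PET = 55.320 × 1.0075 = 55.735 mm/month

56 mm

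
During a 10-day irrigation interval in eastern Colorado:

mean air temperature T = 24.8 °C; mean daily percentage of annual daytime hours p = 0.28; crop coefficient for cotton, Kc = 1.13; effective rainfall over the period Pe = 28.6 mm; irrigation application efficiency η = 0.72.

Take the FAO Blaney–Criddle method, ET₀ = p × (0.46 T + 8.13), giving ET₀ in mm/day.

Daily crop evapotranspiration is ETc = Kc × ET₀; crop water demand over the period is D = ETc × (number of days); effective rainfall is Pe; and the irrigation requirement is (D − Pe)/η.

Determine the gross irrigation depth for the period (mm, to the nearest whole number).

ET₀ = 0.28 × (0.46 × 24.8 + 8.13) = 0.28 × 19.538 = 5.4706 mm/d
ETc = Kc × ET₀ = 1.13 × 5.4706 = 6.1818 mm/d
Crop demand D = ETc × 10 d = 6.1818 × 10 = 61.818 mm
D − Pe = 61.818 − 28.6 = 33.218 mm
Gross irrigation = 33.218 / 0.72 = 46.136 mm

46 mm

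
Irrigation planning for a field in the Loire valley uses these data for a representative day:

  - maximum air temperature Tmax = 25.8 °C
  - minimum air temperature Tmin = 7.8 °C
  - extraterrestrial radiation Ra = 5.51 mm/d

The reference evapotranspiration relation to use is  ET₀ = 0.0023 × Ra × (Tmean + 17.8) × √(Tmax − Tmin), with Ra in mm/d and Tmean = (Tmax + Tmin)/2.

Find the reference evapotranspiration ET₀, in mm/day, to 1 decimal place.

Tmean = (25.8 + 7.8)/2 = 16.80 °C
ET₀ = 0.0023 × 5.51 × (16.80 + 17.8) × √18.0 = 0.0023 × 5.51 × 34.60 × 4.2426 = 1.8603 mm/d

1.9 mm/day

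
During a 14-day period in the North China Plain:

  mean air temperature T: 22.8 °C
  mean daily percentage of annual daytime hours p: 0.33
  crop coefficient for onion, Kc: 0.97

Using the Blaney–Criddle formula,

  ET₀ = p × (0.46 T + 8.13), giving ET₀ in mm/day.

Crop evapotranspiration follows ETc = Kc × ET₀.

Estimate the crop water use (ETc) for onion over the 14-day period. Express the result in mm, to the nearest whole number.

ET₀ = 0.33 × (0.46 × 22.8 + 8.13) = 0.33 × 18.618 = 6.1439 mm/d
ETc = Kc × ET₀ = 0.97 × 6.1439 = 5.9596 mm/d
Over 14 days: 5.9596 × 14 = 83.434 mm

83 mm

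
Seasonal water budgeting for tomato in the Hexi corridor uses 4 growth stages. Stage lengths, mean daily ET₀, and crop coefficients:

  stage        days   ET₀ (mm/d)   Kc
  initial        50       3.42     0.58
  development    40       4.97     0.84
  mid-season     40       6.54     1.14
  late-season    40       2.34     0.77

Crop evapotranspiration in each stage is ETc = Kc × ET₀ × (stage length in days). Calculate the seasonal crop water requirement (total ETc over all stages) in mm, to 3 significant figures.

636 mm

initial: 0.58 × 3.42 × 50 = 99.18 mm
development: 0.84 × 4.97 × 40 = 166.99 mm
mid-season: 1.14 × 6.54 × 40 = 298.22 mm
late-season: 0.77 × 2.34 × 40 = 72.07 mm
Seasonal total = 636.46 mm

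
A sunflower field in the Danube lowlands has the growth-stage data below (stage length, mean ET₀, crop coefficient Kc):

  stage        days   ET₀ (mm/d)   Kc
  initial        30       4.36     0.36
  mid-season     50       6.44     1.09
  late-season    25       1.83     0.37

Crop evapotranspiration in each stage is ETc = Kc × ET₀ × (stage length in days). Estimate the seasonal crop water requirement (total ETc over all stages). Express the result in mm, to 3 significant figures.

415 mm

initial: 0.36 × 4.36 × 30 = 47.09 mm
mid-season: 1.09 × 6.44 × 50 = 350.98 mm
late-season: 0.37 × 1.83 × 25 = 16.93 mm
Seasonal total = 415.00 mm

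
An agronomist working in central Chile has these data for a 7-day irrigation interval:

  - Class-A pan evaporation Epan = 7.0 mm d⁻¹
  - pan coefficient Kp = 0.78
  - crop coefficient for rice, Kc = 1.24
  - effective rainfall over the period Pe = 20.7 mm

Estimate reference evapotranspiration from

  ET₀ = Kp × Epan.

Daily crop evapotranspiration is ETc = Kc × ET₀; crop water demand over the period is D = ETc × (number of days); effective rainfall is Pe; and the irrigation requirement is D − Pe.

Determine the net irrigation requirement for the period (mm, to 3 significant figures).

ET₀ = 0.78 × 7.0 = 5.4600 mm/d
ETc = Kc × ET₀ = 1.24 × 5.4600 = 6.7704 mm/d
Crop demand D = ETc × 7 d = 6.7704 × 7 = 47.393 mm
D − Pe = 47.393 − 20.7 = 26.693 mm

26.7 mm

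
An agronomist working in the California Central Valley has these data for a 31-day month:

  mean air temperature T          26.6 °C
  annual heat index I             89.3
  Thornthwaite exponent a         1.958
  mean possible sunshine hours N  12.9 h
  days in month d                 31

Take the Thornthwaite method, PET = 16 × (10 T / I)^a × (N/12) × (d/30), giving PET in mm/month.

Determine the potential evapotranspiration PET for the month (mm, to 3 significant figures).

10T/I = 10 × 26.6 / 89.3 = 2.9787
(10T/I)^a = 2.9787^1.958 = 8.4751
Uncorrected PET = 16 × 8.4751 = 135.602 mm
Correction = (N/12)(d/30) = (12.9/12)(31/30) = 1.1108
PET = 135.602 × 1.1108 = 150.627 mm/month

151 mm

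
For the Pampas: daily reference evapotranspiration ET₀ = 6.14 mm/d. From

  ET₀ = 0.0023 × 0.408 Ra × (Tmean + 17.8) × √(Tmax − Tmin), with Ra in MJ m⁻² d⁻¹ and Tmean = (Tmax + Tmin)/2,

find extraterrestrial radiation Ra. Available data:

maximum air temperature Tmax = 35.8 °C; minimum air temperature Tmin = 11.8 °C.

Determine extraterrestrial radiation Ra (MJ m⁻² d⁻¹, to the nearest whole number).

32 MJ m⁻² d⁻¹

Tmean = (35.8+11.8)/2 = 23.80 °C; ΔT = 24.0
Ra = ET₀ / [0.0023 × 0.408 × (Tmean+17.8) × √ΔT]
   = 6.14 / (0.0023 × 0.408 × 41.60 × 4.8990) = 32.106 MJ m⁻² d⁻¹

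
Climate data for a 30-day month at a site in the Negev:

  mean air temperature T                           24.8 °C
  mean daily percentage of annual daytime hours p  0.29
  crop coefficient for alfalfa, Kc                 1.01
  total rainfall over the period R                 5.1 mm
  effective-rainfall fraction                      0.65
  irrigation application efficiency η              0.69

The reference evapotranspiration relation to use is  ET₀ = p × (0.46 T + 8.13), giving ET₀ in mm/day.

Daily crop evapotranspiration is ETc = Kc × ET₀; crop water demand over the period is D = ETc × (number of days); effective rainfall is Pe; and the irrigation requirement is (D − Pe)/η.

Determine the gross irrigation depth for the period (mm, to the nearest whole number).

ET₀ = 0.29 × (0.46 × 24.8 + 8.13) = 0.29 × 19.538 = 5.6660 mm/d
ETc = Kc × ET₀ = 1.01 × 5.6660 = 5.7227 mm/d
Crop demand D = ETc × 30 d = 5.7227 × 30 = 171.681 mm
Pe = 0.65 × 5.1 = 3.315 mm
D − Pe = 171.681 − 3.315 = 168.366 mm
Gross irrigation = 168.366 / 0.69 = 244.009 mm

244 mm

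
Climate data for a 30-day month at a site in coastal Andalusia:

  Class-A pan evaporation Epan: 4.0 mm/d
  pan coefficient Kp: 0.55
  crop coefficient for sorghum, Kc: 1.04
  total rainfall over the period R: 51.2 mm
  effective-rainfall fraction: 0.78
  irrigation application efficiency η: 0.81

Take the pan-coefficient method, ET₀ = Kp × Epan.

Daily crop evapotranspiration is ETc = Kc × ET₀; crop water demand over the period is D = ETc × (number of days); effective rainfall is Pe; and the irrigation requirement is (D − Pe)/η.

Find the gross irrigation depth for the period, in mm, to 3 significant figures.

ET₀ = 0.55 × 4.0 = 2.2000 mm/d
ETc = Kc × ET₀ = 1.04 × 2.2000 = 2.2880 mm/d
Crop demand D = ETc × 30 d = 2.2880 × 30 = 68.640 mm
Pe = 0.78 × 51.2 = 39.936 mm
D − Pe = 68.640 − 39.936 = 28.704 mm
Gross irrigation = 28.704 / 0.81 = 35.437 mm

35.4 mm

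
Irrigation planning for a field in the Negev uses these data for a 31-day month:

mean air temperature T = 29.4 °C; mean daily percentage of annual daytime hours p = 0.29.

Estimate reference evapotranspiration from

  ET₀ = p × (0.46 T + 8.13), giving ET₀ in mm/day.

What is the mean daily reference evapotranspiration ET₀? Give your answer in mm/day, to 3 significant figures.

ET₀ = 0.29 × (0.46 × 29.4 + 8.13) = 0.29 × 21.654 = 6.2797 mm/d

6.28 mm/day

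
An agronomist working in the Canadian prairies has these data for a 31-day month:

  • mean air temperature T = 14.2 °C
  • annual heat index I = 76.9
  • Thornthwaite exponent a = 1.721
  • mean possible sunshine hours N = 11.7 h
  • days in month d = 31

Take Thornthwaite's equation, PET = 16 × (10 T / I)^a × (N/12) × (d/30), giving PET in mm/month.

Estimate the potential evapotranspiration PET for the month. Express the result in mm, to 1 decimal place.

46.3 mm

10T/I = 10 × 14.2 / 76.9 = 1.8466
(10T/I)^a = 1.8466^1.721 = 2.8736
Uncorrected PET = 16 × 2.8736 = 45.978 mm
Correction = (N/12)(d/30) = (11.7/12)(31/30) = 1.0075
PET = 45.978 × 1.0075 = 46.323 mm/month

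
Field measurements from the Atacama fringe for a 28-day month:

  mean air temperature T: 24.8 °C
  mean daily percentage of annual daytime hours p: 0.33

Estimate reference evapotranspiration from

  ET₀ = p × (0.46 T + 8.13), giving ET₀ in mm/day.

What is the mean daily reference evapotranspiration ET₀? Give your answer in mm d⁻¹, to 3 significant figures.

6.45 mm d⁻¹

ET₀ = 0.33 × (0.46 × 24.8 + 8.13) = 0.33 × 19.538 = 6.4475 mm/d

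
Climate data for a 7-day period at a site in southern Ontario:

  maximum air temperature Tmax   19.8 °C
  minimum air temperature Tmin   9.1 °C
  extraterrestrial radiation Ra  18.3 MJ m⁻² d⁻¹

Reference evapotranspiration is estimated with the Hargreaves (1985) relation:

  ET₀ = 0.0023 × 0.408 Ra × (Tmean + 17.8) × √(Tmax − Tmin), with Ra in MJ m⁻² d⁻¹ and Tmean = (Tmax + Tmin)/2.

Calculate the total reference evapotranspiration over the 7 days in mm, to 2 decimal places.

12.68 mm

Tmean = (19.8 + 9.1)/2 = 14.45 °C
0.408 Ra = 0.408 × 18.3 = 7.4664 mm/d equivalent
ET₀ = 0.0023 × 7.4664 × (14.45 + 17.8) × √10.7 = 0.0023 × 7.4664 × 32.25 × 3.2711 = 1.8116 mm/d
Over 7 days: 1.8116 × 7 = 12.681 mm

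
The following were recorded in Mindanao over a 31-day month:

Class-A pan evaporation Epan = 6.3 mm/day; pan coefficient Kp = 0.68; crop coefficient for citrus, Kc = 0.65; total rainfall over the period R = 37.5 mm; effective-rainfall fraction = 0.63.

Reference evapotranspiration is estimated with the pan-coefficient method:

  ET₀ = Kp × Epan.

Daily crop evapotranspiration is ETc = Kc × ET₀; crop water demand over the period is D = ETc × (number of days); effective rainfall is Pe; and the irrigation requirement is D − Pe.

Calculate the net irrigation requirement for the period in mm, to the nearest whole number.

63 mm

ET₀ = 0.68 × 6.3 = 4.2840 mm/d
ETc = Kc × ET₀ = 0.65 × 4.2840 = 2.7846 mm/d
Crop demand D = ETc × 31 d = 2.7846 × 31 = 86.323 mm
Pe = 0.63 × 37.5 = 23.625 mm
D − Pe = 86.323 − 23.625 = 62.698 mm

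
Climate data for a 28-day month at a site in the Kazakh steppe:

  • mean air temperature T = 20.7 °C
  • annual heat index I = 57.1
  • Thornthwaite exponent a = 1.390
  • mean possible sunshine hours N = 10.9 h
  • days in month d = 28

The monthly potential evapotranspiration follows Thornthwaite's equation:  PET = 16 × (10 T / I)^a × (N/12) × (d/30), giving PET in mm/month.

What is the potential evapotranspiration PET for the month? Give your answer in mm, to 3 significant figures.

10T/I = 10 × 20.7 / 57.1 = 3.6252
(10T/I)^a = 3.6252^1.390 = 5.9906
Uncorrected PET = 16 × 5.9906 = 95.850 mm
Correction = (N/12)(d/30) = (10.9/12)(28/30) = 0.8478
PET = 95.850 × 0.8478 = 81.262 mm/month

81.3 mm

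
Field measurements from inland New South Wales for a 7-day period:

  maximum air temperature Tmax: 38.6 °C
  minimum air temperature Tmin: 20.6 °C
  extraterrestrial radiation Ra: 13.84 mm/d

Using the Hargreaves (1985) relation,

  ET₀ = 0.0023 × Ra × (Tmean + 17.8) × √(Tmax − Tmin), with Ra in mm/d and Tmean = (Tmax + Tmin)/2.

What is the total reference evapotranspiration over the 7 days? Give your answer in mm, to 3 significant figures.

Tmean = (38.6 + 20.6)/2 = 29.60 °C
ET₀ = 0.0023 × 13.84 × (29.60 + 17.8) × √18.0 = 0.0023 × 13.84 × 47.40 × 4.2426 = 6.4014 mm/d
Over 7 days: 6.4014 × 7 = 44.810 mm

44.8 mm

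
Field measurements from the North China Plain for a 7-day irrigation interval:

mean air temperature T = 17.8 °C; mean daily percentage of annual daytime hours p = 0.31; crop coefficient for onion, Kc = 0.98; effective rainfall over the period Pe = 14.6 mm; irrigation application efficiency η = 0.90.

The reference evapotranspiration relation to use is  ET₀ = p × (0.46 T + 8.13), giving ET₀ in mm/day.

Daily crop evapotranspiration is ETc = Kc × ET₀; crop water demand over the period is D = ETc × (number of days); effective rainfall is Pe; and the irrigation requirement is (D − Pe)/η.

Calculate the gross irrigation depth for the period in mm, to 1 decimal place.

ET₀ = 0.31 × (0.46 × 17.8 + 8.13) = 0.31 × 16.318 = 5.0586 mm/d
ETc = Kc × ET₀ = 0.98 × 5.0586 = 4.9574 mm/d
Crop demand D = ETc × 7 d = 4.9574 × 7 = 34.702 mm
D − Pe = 34.702 − 14.6 = 20.102 mm
Gross irrigation = 20.102 / 0.90 = 22.336 mm

22.3 mm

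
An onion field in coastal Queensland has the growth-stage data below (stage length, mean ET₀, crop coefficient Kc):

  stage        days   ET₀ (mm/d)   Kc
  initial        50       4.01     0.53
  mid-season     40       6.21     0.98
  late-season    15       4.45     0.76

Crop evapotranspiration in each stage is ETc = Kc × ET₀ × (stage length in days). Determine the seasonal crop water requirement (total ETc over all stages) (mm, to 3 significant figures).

400 mm

initial: 0.53 × 4.01 × 50 = 106.27 mm
mid-season: 0.98 × 6.21 × 40 = 243.43 mm
late-season: 0.76 × 4.45 × 15 = 50.73 mm
Seasonal total = 400.43 mm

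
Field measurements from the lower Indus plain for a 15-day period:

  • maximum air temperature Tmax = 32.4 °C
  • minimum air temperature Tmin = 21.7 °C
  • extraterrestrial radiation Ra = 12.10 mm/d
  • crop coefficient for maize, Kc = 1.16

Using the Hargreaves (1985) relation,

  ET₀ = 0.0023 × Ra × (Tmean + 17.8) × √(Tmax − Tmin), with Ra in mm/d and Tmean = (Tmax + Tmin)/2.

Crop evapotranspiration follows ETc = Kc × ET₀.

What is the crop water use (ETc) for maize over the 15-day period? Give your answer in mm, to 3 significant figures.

Tmean = (32.4 + 21.7)/2 = 27.05 °C
ET₀ = 0.0023 × 12.10 × (27.05 + 17.8) × √10.7 = 0.0023 × 12.10 × 44.85 × 3.2711 = 4.0829 mm/d
ETc = Kc × ET₀ = 1.16 × 4.0829 = 4.7362 mm/d
Over 15 days: 4.7362 × 15 = 71.043 mm

71.0 mm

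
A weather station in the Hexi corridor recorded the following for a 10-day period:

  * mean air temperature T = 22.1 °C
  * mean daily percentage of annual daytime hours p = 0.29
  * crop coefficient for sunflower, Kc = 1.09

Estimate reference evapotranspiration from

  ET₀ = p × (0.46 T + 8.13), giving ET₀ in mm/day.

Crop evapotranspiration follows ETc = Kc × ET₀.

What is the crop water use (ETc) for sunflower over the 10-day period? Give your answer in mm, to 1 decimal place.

57.8 mm

ET₀ = 0.29 × (0.46 × 22.1 + 8.13) = 0.29 × 18.296 = 5.3058 mm/d
ETc = Kc × ET₀ = 1.09 × 5.3058 = 5.7833 mm/d
Over 10 days: 5.7833 × 10 = 57.833 mm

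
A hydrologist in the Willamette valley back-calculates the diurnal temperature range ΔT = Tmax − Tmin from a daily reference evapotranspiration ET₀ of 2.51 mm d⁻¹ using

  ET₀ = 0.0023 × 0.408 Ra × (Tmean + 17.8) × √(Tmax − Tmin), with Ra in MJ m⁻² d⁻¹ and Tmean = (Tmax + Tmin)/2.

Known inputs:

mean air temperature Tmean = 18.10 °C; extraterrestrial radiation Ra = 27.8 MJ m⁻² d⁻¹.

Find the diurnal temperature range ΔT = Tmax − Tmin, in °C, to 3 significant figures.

√ΔT = ET₀ / [0.0023 × 0.408 × Ra × (Tmean+17.8)] = 2.51 / (0.0023 × 11.3424 × 35.90) = 2.6801
ΔT = 2.6801² = 7.183 °C

7.18 °C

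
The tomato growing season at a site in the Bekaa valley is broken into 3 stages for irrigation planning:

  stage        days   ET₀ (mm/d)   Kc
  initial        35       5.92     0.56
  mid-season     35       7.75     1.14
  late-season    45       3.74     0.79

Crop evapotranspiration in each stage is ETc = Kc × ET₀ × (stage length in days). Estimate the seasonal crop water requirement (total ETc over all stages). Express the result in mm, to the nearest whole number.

initial: 0.56 × 5.92 × 35 = 116.03 mm
mid-season: 1.14 × 7.75 × 35 = 309.23 mm
late-season: 0.79 × 3.74 × 45 = 132.96 mm
Seasonal total = 558.22 mm

558 mm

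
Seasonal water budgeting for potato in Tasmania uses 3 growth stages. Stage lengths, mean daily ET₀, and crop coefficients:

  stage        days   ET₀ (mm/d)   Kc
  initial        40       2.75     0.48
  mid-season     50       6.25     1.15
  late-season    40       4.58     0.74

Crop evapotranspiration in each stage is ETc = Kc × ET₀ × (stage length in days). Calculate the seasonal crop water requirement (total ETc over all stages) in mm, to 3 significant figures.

initial: 0.48 × 2.75 × 40 = 52.80 mm
mid-season: 1.15 × 6.25 × 50 = 359.38 mm
late-season: 0.74 × 4.58 × 40 = 135.57 mm
Seasonal total = 547.75 mm

548 mm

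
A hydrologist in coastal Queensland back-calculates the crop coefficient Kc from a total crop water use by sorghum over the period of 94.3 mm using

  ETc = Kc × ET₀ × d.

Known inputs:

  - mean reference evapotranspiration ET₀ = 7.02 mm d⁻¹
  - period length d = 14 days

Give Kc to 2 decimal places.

0.96

ETc = Kc × ET₀ × d  ⇒  Kc = ETc / (ET₀ × d)
Kc = 94.3 / (7.02 × 14) = 94.3 / 98.28 = 0.9595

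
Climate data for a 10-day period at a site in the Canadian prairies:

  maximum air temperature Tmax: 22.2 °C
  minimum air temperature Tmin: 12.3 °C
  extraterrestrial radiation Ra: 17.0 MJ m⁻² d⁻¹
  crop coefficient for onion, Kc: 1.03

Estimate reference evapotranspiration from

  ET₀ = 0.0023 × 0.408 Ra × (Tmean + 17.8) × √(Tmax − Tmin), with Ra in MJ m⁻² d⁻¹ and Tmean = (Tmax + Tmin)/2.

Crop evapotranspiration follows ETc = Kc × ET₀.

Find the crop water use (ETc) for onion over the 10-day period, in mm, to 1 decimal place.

18.1 mm

Tmean = (22.2 + 12.3)/2 = 17.25 °C
0.408 Ra = 0.408 × 17.0 = 6.9360 mm/d equivalent
ET₀ = 0.0023 × 6.9360 × (17.25 + 17.8) × √9.9 = 0.0023 × 6.9360 × 35.05 × 3.1464 = 1.7593 mm/d
ETc = Kc × ET₀ = 1.03 × 1.7593 = 1.8121 mm/d
Over 10 days: 1.8121 × 10 = 18.121 mm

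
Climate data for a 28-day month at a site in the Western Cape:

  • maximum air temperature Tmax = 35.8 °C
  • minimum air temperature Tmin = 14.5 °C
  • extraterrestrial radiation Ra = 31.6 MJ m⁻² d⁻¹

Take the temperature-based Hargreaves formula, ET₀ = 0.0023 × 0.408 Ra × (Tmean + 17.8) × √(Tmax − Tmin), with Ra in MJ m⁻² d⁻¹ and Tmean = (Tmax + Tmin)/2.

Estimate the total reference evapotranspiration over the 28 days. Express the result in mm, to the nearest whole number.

165 mm

Tmean = (35.8 + 14.5)/2 = 25.15 °C
0.408 Ra = 0.408 × 31.6 = 12.8928 mm/d equivalent
ET₀ = 0.0023 × 12.8928 × (25.15 + 17.8) × √21.3 = 0.0023 × 12.8928 × 42.95 × 4.6152 = 5.8780 mm/d
Over 28 days: 5.8780 × 28 = 164.584 mm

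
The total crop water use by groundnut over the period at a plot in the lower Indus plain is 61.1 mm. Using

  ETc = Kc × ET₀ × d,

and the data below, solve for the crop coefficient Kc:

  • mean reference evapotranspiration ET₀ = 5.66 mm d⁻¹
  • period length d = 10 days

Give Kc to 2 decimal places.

ETc = Kc × ET₀ × d  ⇒  Kc = ETc / (ET₀ × d)
Kc = 61.1 / (5.66 × 10) = 61.1 / 56.60 = 1.0795

1.08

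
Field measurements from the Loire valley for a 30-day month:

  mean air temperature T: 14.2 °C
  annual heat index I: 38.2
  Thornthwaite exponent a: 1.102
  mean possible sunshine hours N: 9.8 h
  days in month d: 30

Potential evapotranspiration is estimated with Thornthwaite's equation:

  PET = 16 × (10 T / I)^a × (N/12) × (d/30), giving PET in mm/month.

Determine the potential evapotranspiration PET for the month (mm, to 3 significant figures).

10T/I = 10 × 14.2 / 38.2 = 3.7173
(10T/I)^a = 3.7173^1.102 = 4.2500
Uncorrected PET = 16 × 4.2500 = 68.000 mm
Correction = (N/12)(d/30) = (9.8/12)(30/30) = 0.8167
PET = 68.000 × 0.8167 = 55.536 mm/month

55.5 mm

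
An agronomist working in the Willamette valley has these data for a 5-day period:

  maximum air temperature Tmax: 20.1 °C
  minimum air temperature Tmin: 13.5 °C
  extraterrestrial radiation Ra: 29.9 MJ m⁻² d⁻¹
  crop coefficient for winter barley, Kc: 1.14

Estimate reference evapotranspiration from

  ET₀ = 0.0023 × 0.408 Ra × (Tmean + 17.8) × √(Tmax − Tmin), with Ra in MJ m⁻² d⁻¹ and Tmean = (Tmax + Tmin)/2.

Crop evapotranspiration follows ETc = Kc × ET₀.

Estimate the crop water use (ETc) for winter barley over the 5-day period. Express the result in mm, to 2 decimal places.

Tmean = (20.1 + 13.5)/2 = 16.80 °C
0.408 Ra = 0.408 × 29.9 = 12.1992 mm/d equivalent
ET₀ = 0.0023 × 12.1992 × (16.80 + 17.8) × √6.6 = 0.0023 × 12.1992 × 34.60 × 2.5690 = 2.4940 mm/d
ETc = Kc × ET₀ = 1.14 × 2.4940 = 2.8432 mm/d
Over 5 days: 2.8432 × 5 = 14.216 mm

14.22 mm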